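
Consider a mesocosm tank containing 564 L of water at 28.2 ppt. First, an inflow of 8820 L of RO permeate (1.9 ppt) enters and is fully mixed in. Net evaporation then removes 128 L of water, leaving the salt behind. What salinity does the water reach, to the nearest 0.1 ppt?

After mixing: salt = 564×28.2 + 8,820×1.9 = 32,662.8; volume = 9,384 L
After evaporation: salt unchanged = 32,662.8; volume = 9,384 − 128 = 9,256 L
S = 32,662.8 / 9,256 = 3.5288 ppt

3.5 ppt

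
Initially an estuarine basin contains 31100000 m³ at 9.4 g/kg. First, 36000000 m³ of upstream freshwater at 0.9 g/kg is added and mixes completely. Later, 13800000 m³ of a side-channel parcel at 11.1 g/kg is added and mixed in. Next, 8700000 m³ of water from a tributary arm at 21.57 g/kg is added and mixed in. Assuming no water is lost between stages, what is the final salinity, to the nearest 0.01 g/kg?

7.43 g/kg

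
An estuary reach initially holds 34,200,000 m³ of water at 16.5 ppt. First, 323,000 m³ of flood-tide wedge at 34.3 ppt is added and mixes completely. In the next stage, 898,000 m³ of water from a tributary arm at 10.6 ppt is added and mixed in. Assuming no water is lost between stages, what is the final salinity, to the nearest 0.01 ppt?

Total salt / total volume:
Initial salt = 34,200,000×16.5 = 564,300,000
After stage 1: salt = 564,300,000 + 323,000×34.3 = 575,378,900; volume = 34,523,000 m³; S = 16.667 ppt
After stage 2: salt = 575,378,900 + 898,000×10.6 = 584,897,700; volume = 35,421,000 m³
S = 584,897,700 / 35,421,000 = 16.5127 ppt

16.51 ppt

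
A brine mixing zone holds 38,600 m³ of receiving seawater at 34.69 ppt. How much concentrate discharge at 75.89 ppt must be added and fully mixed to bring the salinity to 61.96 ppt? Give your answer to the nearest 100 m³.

75600 m³

Salt balance: 38,600×34.69 + V×75.89 = (38,600+V)×61.96
1,339,034 + 75.89V = 2,391,656 + 61.96V
1,052,622 = 13.93V
V = 75,565.11 m³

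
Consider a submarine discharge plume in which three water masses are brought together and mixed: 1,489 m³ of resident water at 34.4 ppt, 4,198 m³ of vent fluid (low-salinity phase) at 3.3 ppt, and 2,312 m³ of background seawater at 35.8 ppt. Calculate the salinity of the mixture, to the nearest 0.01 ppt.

Conserving salt mass:
salt = 1,489×34.4 + 4,198×3.3 + 2,312×35.8 = 51,221.6 + 13,853.4 + 82,769.6 = 147,844.6
volume = 1,489 + 4,198 + 2,312 = 7,999 m³
S = 147,844.6 / 7,999 = 18.4829 ppt

18.48 ppt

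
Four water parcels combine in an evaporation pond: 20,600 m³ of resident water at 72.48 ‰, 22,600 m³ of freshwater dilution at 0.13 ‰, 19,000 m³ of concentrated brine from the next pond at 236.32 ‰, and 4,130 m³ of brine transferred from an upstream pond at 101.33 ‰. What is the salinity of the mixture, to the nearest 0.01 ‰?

96.56 ‰

Total salt / total volume:
salt = 20,600×72.48 + 22,600×0.13 + 19,000×236.32 + 4,130×101.33 = 1,493,088 + 2,938 + 4,490,080 + 418,492.9 = 6,404,598.9
volume = 20,600 + 22,600 + 19,000 + 4,130 = 66,330 m³
S = 6,404,598.9 / 66,330 = 96.5566 ‰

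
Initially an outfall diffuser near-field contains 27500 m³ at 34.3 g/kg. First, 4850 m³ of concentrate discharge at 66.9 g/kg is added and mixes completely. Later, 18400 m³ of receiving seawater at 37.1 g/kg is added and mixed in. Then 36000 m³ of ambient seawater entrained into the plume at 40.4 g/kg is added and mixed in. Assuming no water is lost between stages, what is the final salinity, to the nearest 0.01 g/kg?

Mass of salt is conserved:
Initial salt = 27,500×34.3 = 943,250
After stage 1: salt = 943,250 + 4,850×66.9 = 1,267,715; volume = 32,350 m³; S = 39.187 g/kg
After stage 2: salt = 1,267,715 + 18,400×37.1 = 1,950,355; volume = 50,750 m³; S = 38.431 g/kg
After stage 3: salt = 1,950,355 + 36,000×40.4 = 3,404,755; volume = 86,750 m³
S = 3,404,755 / 86,750 = 39.2479 g/kg

39.25 g/kg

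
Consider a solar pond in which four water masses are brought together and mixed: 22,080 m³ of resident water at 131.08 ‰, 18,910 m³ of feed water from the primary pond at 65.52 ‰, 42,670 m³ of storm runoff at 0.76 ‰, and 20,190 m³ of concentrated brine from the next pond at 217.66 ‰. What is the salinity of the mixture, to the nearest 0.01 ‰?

By conservation of dissolved salt,
salt = 22,080×131.08 + 18,910×65.52 + 42,670×0.76 + 20,190×217.66 = 2,894,246.4 + 1,238,983.2 + 32,429.2 + 4,394,555.4 = 8,560,214.2
volume = 22,080 + 18,910 + 42,670 + 20,190 = 103,850 m³
S = 8,560,214.2 / 103,850 = 82.4286 ‰

82.43 ‰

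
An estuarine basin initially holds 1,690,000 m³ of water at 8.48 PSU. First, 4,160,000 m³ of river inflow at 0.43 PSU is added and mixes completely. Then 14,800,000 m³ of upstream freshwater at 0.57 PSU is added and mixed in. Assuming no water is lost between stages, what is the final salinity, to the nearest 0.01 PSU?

Weighted by volume,
Initial salt = 1,690,000×8.48 = 14,331,200
After stage 1: salt = 14,331,200 + 4,160,000×0.43 = 16,120,000; volume = 5,850,000 m³; S = 2.756 PSU
After stage 2: salt = 16,120,000 + 14,800,000×0.57 = 24,556,000; volume = 20,650,000 m³
S = 24,556,000 / 20,650,000 = 1.1892 PSU

1.19 PSU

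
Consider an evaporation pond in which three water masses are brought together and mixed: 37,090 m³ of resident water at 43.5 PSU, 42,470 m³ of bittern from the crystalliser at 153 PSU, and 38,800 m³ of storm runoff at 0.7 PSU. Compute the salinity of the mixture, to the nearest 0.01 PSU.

68.76 PSU

Mass of salt is conserved:
salt = 37,090×43.5 + 42,470×153 + 38,800×0.7 = 1,613,415 + 6,497,910 + 27,160 = 8,138,485
volume = 37,090 + 42,470 + 38,800 = 118,360 m³
S = 8,138,485 / 118,360 = 68.7604 PSU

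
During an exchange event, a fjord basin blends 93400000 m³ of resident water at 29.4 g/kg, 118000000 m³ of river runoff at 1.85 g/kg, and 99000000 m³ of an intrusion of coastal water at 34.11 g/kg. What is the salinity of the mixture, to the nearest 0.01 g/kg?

20.43 g/kg

Conserving salt mass:
salt = 93,400,000×29.4 + 118,000,000×1.85 + 99,000,000×34.11 = 2,745,960,000 + 218,300,000 + 3,376,890,000 = 6,341,150,000
volume = 93,400,000 + 118,000,000 + 99,000,000 = 310,400,000 m³
S = 6,341,150,000 / 310,400,000 = 20.429 g/kg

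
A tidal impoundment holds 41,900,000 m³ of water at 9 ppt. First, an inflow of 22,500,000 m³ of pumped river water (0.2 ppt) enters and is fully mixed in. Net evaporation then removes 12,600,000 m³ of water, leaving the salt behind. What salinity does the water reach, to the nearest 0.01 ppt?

7.37 ppt

After mixing: salt = 41,900,000×9 + 22,500,000×0.2 = 381,600,000; volume = 64,400,000 m³
After evaporation: salt unchanged = 381,600,000; volume = 64,400,000 − 12,600,000 = 51,800,000 m³
S = 381,600,000 / 51,800,000 = 7.3668 ppt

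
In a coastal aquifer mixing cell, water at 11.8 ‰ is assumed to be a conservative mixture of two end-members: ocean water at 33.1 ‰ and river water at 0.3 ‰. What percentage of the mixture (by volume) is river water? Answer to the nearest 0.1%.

64.9%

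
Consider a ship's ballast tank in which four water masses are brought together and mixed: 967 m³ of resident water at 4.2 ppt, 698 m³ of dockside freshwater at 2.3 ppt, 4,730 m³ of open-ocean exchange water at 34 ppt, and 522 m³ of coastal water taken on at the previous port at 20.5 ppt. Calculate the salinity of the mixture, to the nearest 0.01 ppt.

Mass of salt is conserved:
salt = 967×4.2 + 698×2.3 + 4,730×34 + 522×20.5 = 4,061.4 + 1,605.4 + 160,820 + 10,701 = 177,187.8
volume = 967 + 698 + 4,730 + 522 = 6,917 m³
S = 177,187.8 / 6,917 = 25.6163 ppt

25.62 ppt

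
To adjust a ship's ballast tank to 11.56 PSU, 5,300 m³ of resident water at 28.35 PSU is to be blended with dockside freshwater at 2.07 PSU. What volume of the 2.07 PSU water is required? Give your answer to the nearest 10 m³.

Salt balance: 5,300×28.35 + V×2.07 = (5,300+V)×11.56
150,255 + 2.07V = 61,268 + 11.56V
88,987 = 9.49V
V = 9,376.92 m³

9380 m³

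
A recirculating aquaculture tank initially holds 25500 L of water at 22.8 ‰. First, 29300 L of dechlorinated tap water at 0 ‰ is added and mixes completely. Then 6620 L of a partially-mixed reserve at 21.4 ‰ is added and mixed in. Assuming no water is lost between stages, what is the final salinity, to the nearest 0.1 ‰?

By conservation of dissolved salt,
Initial salt = 25,500×22.8 = 581,400
After stage 1: salt = 581,400 + 29,300×0 = 581,400; volume = 54,800 L; S = 10.609 ‰
After stage 2: salt = 581,400 + 6,620×21.4 = 723,068; volume = 61,420 L
S = 723,068 / 61,420 = 11.7725 ‰

11.8 ‰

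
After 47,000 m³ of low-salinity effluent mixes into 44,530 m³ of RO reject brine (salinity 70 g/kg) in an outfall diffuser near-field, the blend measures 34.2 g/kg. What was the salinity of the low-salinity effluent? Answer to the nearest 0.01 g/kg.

0.28 g/kg

Salt balance: 44,530×70 + 47,000×S = 91,530×34.2
3,117,100 + 47,000·S = 3,130,326
S = (3,130,326 − 3,117,100) / 47,000 = 0.2814 g/kg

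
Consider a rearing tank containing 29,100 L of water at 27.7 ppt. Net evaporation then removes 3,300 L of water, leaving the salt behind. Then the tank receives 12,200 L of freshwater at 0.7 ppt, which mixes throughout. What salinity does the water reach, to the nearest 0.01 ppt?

After evaporation: salt = 29,100×27.7 = 806,070; volume = 29,100 − 3,300 = 25,800 L
After mixing: salt = 806,070 + 12,200×0.7 = 814,610; volume = 25,800 + 12,200 = 38,000 L
S = 814,610 / 38,000 = 21.4371 ppt

21.44 ppt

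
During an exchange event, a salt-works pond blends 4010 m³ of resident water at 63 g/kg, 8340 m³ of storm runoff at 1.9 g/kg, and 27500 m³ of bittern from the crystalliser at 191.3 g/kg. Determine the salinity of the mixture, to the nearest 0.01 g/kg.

138.75 g/kg

Conserving salt mass:
salt = 4,010×63 + 8,340×1.9 + 27,500×191.3 = 252,630 + 15,846 + 5,260,750 = 5,529,226
volume = 4,010 + 8,340 + 27,500 = 39,850 m³
S = 5,529,226 / 39,850 = 138.751 g/kg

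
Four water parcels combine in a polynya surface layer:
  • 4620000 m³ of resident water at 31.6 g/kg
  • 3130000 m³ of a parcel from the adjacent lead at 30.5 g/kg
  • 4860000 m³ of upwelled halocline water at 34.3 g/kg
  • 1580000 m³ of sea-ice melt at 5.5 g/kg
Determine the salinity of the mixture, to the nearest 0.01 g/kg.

29.38 g/kg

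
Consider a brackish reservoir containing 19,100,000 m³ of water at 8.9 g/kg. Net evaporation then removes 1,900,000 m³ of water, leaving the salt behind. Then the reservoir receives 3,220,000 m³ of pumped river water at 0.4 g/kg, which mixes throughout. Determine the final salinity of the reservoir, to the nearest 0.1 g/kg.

After evaporation: salt = 19,100,000×8.9 = 169,990,000; volume = 19,100,000 − 1,900,000 = 17,200,000 m³
After mixing: salt = 169,990,000 + 3,220,000×0.4 = 171,278,000; volume = 17,200,000 + 3,220,000 = 20,420,000 m³
S = 171,278,000 / 20,420,000 = 8.3878 g/kg

8.4 g/kg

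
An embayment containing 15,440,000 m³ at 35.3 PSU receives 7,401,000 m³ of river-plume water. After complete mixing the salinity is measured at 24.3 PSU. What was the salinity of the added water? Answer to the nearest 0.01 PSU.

Salt balance: 15,440,000×35.3 + 7,401,000×S = 22,841,000×24.3
545,032,000 + 7,401,000·S = 555,036,300
S = (555,036,300 − 545,032,000) / 7,401,000 = 1.3517 PSU

1.35 PSU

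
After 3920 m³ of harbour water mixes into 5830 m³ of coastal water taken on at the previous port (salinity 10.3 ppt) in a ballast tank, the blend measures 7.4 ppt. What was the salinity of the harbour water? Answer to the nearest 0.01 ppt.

3.09 ppt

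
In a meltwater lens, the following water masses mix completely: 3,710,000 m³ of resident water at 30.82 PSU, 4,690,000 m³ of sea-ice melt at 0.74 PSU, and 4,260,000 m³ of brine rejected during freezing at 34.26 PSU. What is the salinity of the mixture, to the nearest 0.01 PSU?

Conserving salt mass:
salt = 3,710,000×30.82 + 4,690,000×0.74 + 4,260,000×34.26 = 114,342,200 + 3,470,600 + 145,947,600 = 263,760,400
volume = 3,710,000 + 4,690,000 + 4,260,000 = 12,660,000 m³
S = 263,760,400 / 12,660,000 = 20.8342 PSU

20.83 PSU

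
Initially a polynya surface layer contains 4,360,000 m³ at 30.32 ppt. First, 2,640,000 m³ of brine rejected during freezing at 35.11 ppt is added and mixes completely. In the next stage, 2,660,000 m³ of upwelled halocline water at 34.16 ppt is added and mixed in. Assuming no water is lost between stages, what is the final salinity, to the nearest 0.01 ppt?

32.69 ppt

Mass of salt is conserved:
Initial salt = 4,360,000×30.32 = 132,195,200
After stage 1: salt = 132,195,200 + 2,640,000×35.11 = 224,885,600; volume = 7,000,000 m³; S = 32.127 ppt
After stage 2: salt = 224,885,600 + 2,660,000×34.16 = 315,751,200; volume = 9,660,000 m³
S = 315,751,200 / 9,660,000 = 32.6865 ppt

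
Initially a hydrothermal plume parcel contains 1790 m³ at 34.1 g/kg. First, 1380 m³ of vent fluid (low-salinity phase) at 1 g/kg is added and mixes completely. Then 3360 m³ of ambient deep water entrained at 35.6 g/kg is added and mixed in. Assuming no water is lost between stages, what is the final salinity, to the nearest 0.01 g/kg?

27.88 g/kg

By conservation of dissolved salt,
Initial salt = 1,790×34.1 = 61,039
After stage 1: salt = 61,039 + 1,380×1 = 62,419; volume = 3,170 m³; S = 19.691 g/kg
After stage 2: salt = 62,419 + 3,360×35.6 = 182,035; volume = 6,530 m³
S = 182,035 / 6,530 = 27.8767 g/kg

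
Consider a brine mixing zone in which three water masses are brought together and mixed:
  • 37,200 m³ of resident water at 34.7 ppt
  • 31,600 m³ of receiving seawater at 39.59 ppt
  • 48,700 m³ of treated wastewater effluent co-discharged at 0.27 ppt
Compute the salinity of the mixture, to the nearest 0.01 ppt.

21.74 ppt

By conservation of dissolved salt,
salt = 37,200×34.7 + 31,600×39.59 + 48,700×0.27 = 1,290,840 + 1,251,044 + 13,149 = 2,555,033
volume = 37,200 + 31,600 + 48,700 = 117,500 m³
S = 2,555,033 / 117,500 = 21.745 ppt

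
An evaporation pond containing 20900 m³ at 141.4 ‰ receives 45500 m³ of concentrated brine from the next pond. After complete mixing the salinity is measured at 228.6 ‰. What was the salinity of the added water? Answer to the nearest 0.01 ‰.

Salt balance: 20,900×141.4 + 45,500×S = 66,400×228.6
2,955,260 + 45,500·S = 15,179,040
S = (15,179,040 − 2,955,260) / 45,500 = 268.6545 ‰

268.65 ‰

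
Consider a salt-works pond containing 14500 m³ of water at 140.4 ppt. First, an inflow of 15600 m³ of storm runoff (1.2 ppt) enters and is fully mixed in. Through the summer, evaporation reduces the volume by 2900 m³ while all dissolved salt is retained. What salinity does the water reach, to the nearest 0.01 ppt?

75.53 ppt

After mixing: salt = 14,500×140.4 + 15,600×1.2 = 2,054,520; volume = 30,100 m³
After evaporation: salt unchanged = 2,054,520; volume = 30,100 − 2,900 = 27,200 m³
S = 2,054,520 / 27,200 = 75.5338 ppt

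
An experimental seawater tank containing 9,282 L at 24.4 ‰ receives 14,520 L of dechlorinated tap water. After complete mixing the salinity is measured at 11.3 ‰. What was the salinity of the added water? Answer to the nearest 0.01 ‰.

Salt balance: 9,282×24.4 + 14,520×S = 23,802×11.3
226,480.8 + 14,520·S = 268,962.6
S = (268,962.6 − 226,480.8) / 14,520 = 2.9257 ‰

2.93 ‰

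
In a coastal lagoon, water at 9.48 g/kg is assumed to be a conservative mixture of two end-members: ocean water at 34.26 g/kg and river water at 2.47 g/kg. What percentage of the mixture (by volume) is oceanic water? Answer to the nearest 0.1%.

Let g be the oceanic fraction. Salt balance per unit volume:
g×34.26 + (1−g)×2.47 = 9.48
g = (9.48 − 2.47) / (34.26 − 2.47) = 7.01/31.79 = 0.2205

22.1%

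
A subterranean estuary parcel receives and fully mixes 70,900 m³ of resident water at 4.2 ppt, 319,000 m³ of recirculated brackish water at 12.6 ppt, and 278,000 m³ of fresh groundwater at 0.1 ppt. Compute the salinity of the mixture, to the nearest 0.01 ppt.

6.51 ppt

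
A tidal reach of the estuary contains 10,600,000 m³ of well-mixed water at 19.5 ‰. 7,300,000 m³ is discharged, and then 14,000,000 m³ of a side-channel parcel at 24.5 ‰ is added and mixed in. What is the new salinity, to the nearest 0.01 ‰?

23.55 ‰

Remaining after removal: 3,300,000 m³ at 19.5 ‰ (salt = 64,350,000)
After addition: salt = 64,350,000 + 14,000,000×24.5 = 407,350,000; volume = 17,300,000 m³
S = 407,350,000 / 17,300,000 = 23.5462 ‰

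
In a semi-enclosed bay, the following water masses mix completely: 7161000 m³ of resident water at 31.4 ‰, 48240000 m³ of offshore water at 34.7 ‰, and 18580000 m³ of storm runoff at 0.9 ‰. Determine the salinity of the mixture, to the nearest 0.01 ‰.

25.89 ‰

Total salt / total volume:
salt = 7,161,000×31.4 + 48,240,000×34.7 + 18,580,000×0.9 = 224,855,400 + 1,673,928,000 + 16,722,000 = 1,915,505,400
volume = 7,161,000 + 48,240,000 + 18,580,000 = 73,981,000 m³
S = 1,915,505,400 / 73,981,000 = 25.8919 ‰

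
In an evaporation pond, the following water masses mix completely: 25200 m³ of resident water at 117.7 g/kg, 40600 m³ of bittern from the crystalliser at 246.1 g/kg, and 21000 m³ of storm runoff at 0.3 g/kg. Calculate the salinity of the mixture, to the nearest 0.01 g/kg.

149.35 g/kg

Total salt / total volume:
salt = 25,200×117.7 + 40,600×246.1 + 21,000×0.3 = 2,966,040 + 9,991,660 + 6,300 = 12,964,000
volume = 25,200 + 40,600 + 21,000 = 86,800 m³
S = 12,964,000 / 86,800 = 149.3548 g/kg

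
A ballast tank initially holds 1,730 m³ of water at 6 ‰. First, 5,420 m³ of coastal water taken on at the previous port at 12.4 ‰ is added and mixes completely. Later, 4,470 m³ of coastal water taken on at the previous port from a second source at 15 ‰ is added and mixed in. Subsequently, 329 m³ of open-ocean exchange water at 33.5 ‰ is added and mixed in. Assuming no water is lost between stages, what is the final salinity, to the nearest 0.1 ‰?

Conserving salt mass:
Initial salt = 1,730×6 = 10,380
After stage 1: salt = 10,380 + 5,420×12.4 = 77,588; volume = 7,150 m³; S = 10.851 ‰
After stage 2: salt = 77,588 + 4,470×15 = 144,638; volume = 11,620 m³; S = 12.447 ‰
After stage 3: salt = 144,638 + 329×33.5 = 155,659.5; volume = 11,949 m³
S = 155,659.5 / 11,949 = 13.027 ‰

13.0 ‰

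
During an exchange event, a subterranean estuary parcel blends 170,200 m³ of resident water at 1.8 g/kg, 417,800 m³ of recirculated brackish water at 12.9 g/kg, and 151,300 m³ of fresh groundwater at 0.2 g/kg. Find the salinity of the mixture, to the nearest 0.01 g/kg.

7.75 g/kg

Total salt / total volume:
salt = 170,200×1.8 + 417,800×12.9 + 151,300×0.2 = 306,360 + 5,389,620 + 30,260 = 5,726,240
volume = 170,200 + 417,800 + 151,300 = 739,300 m³
S = 5,726,240 / 739,300 = 7.7455 g/kg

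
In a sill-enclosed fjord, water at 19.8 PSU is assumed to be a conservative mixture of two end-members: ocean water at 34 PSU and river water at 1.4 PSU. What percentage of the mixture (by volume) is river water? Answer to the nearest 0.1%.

43.6%

Let f be the freshwater fraction. Salt balance per unit volume:
f×1.4 + (1−f)×34 = 19.8
f = (34 − 19.8) / (34 − 1.4) = 14.2/32.6 = 0.4356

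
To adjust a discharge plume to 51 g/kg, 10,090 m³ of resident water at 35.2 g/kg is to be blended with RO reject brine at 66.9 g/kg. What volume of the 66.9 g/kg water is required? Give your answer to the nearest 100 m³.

Salt balance: 10,090×35.2 + V×66.9 = (10,090+V)×51
355,168 + 66.9V = 514,590 + 51V
159,422 = 15.9V
V = 10,026.54 m³

10000 m³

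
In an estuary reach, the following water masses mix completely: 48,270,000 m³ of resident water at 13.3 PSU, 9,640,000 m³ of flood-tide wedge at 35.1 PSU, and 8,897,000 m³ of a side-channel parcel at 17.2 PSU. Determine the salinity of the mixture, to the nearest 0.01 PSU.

Conserving salt mass:
salt = 48,270,000×13.3 + 9,640,000×35.1 + 8,897,000×17.2 = 641,991,000 + 338,364,000 + 153,028,400 = 1,133,383,400
volume = 48,270,000 + 9,640,000 + 8,897,000 = 66,807,000 m³
S = 1,133,383,400 / 66,807,000 = 16.965 PSU

16.97 PSU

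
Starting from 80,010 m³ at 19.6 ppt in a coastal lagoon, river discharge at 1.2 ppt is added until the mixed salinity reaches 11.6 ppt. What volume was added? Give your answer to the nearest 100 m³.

61500 m³

Salt balance: 80,010×19.6 + V×1.2 = (80,010+V)×11.6
1,568,196 + 1.2V = 928,116 + 11.6V
640,080 = 10.4V
V = 61,546.15 m³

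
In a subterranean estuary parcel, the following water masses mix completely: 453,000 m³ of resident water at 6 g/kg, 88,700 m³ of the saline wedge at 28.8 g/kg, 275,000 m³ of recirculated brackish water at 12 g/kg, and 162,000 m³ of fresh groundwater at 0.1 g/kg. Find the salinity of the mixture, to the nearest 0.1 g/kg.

Salt balance:
salt = 453,000×6 + 88,700×28.8 + 275,000×12 + 162,000×0.1 = 2,718,000 + 2,554,560 + 3,300,000 + 16,200 = 8,588,760
volume = 453,000 + 88,700 + 275,000 + 162,000 = 978,700 m³
S = 8,588,760 / 978,700 = 8.776 g/kg

8.8 g/kg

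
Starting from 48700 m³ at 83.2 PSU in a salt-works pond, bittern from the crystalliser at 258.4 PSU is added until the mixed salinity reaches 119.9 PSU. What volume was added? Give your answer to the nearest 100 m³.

12900 m³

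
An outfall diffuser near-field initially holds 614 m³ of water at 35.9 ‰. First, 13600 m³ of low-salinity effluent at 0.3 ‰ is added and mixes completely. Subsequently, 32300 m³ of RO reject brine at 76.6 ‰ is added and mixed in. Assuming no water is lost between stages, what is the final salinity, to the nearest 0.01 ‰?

Mass of salt is conserved:
Initial salt = 614×35.9 = 22,042.6
After stage 1: salt = 22,042.6 + 13,600×0.3 = 26,122.6; volume = 14,214 m³; S = 1.838 ‰
After stage 2: salt = 26,122.6 + 32,300×76.6 = 2,500,302.6; volume = 46,514 m³
S = 2,500,302.6 / 46,514 = 53.7538 ‰

53.75 ‰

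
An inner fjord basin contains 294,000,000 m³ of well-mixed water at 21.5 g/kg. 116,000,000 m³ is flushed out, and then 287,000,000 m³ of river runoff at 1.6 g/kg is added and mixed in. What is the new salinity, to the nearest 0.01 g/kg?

9.22 g/kg

Remaining after removal: 178,000,000 m³ at 21.5 g/kg (salt = 3,827,000,000)
After addition: salt = 3,827,000,000 + 287,000,000×1.6 = 4,286,200,000; volume = 465,000,000 m³
S = 4,286,200,000 / 465,000,000 = 9.2176 g/kg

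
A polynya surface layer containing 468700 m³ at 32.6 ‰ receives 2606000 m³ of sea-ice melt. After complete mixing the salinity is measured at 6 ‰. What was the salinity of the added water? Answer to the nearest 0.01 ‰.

Salt balance: 468,700×32.6 + 2,606,000×S = 3,074,700×6
15,279,620 + 2,606,000·S = 18,448,200
S = (18,448,200 − 15,279,620) / 2,606,000 = 1.2159 ‰

1.22 ‰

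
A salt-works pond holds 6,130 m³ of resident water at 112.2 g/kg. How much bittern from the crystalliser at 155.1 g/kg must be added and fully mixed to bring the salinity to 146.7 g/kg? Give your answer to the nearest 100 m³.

Salt balance: 6,130×112.2 + V×155.1 = (6,130+V)×146.7
687,786 + 155.1V = 899,271 + 146.7V
211,485 = 8.4V
V = 25,176.79 m³

25200 m³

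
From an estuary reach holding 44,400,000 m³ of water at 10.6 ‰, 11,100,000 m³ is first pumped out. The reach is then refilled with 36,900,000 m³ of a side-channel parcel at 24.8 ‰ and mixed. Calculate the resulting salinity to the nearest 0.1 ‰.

18.1 ‰

Remaining after removal: 33,300,000 m³ at 10.6 ‰ (salt = 352,980,000)
After addition: salt = 352,980,000 + 36,900,000×24.8 = 1,268,100,000; volume = 70,200,000 m³
S = 1,268,100,000 / 70,200,000 = 18.0641 ‰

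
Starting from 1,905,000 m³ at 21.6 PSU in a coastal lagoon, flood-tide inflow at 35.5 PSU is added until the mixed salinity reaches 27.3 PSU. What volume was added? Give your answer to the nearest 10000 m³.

1320000 m³

Salt balance: 1,905,000×21.6 + V×35.5 = (1,905,000+V)×27.3
41,148,000 + 35.5V = 52,006,500 + 27.3V
10,858,500 = 8.2V
V = 1,324,207.32 m³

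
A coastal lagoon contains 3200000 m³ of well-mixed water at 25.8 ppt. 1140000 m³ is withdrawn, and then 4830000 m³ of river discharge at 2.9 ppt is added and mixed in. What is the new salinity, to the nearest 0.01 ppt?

9.75 ppt

Remaining after removal: 2,060,000 m³ at 25.8 ppt (salt = 53,148,000)
After addition: salt = 53,148,000 + 4,830,000×2.9 = 67,155,000; volume = 6,890,000 m³
S = 67,155,000 / 6,890,000 = 9.7467 ppt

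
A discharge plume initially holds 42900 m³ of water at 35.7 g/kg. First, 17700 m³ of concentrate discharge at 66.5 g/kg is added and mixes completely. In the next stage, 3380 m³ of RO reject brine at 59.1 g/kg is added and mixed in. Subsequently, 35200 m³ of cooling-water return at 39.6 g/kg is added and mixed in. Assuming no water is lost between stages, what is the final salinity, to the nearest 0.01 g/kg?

By conservation of dissolved salt,
Initial salt = 42,900×35.7 = 1,531,530
After stage 1: salt = 1,531,530 + 17,700×66.5 = 2,708,580; volume = 60,600 m³; S = 44.696 g/kg
After stage 2: salt = 2,708,580 + 3,380×59.1 = 2,908,338; volume = 63,980 m³; S = 45.457 g/kg
After stage 3: salt = 2,908,338 + 35,200×39.6 = 4,302,258; volume = 99,180 m³
S = 4,302,258 / 99,180 = 43.3783 g/kg

43.38 g/kg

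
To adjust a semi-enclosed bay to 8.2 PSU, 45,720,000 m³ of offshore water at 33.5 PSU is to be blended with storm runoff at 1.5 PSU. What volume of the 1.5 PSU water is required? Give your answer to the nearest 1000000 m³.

173000000 m³

Salt balance: 45,720,000×33.5 + V×1.5 = (45,720,000+V)×8.2
1,531,620,000 + 1.5V = 374,904,000 + 8.2V
1,156,716,000 = 6.7V
V = 172,644,179.1 m³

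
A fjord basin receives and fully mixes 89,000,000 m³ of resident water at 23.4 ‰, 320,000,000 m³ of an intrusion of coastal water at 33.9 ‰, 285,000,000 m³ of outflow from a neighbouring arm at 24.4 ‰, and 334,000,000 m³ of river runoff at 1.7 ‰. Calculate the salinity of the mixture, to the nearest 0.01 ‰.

Conserving salt mass:
salt = 89,000,000×23.4 + 320,000,000×33.9 + 285,000,000×24.4 + 334,000,000×1.7 = 2,082,600,000 + 10,848,000,000 + 6,954,000,000 + 567,800,000 = 20,452,400,000
volume = 89,000,000 + 320,000,000 + 285,000,000 + 334,000,000 = 1,028,000,000 m³
S = 20,452,400,000 / 1,028,000,000 = 19.8953 ‰

19.90 ‰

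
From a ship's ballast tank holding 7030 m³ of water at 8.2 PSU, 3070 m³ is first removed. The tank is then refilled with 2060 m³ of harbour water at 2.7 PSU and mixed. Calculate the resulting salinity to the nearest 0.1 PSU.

6.3 PSU

Remaining after removal: 3,960 m³ at 8.2 PSU (salt = 32,472)
After addition: salt = 32,472 + 2,060×2.7 = 38,034; volume = 6,020 m³
S = 38,034 / 6,020 = 6.3179 PSU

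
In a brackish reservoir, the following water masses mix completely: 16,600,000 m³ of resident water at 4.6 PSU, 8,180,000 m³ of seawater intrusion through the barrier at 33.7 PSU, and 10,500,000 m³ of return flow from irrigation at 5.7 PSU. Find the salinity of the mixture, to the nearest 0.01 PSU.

Conserving salt mass:
salt = 16,600,000×4.6 + 8,180,000×33.7 + 10,500,000×5.7 = 76,360,000 + 275,666,000 + 59,850,000 = 411,876,000
volume = 16,600,000 + 8,180,000 + 10,500,000 = 35,280,000 m³
S = 411,876,000 / 35,280,000 = 11.6745 PSU

11.67 PSU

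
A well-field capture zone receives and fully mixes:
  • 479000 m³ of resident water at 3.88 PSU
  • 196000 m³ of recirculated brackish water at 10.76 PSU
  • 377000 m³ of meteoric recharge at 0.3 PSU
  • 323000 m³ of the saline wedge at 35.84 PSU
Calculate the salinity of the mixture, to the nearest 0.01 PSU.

By conservation of dissolved salt,
salt = 479,000×3.88 + 196,000×10.76 + 377,000×0.3 + 323,000×35.84 = 1,858,520 + 2,108,960 + 113,100 + 11,576,320 = 15,656,900
volume = 479,000 + 196,000 + 377,000 + 323,000 = 1,375,000 m³
S = 15,656,900 / 1,375,000 = 11.3868 PSU

11.39 PSU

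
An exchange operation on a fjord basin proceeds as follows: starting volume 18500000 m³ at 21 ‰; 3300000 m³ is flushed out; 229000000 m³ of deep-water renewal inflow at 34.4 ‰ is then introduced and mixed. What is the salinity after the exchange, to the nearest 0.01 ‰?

33.57 ‰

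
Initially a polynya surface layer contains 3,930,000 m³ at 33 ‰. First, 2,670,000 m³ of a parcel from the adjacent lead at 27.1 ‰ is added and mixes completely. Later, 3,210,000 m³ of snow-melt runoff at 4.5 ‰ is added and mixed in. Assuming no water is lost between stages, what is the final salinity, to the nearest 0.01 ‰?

22.07 ‰

Salt balance:
Initial salt = 3,930,000×33 = 129,690,000
After stage 1: salt = 129,690,000 + 2,670,000×27.1 = 202,047,000; volume = 6,600,000 m³; S = 30.613 ‰
After stage 2: salt = 202,047,000 + 3,210,000×4.5 = 216,492,000; volume = 9,810,000 m³
S = 216,492,000 / 9,810,000 = 22.0685 ‰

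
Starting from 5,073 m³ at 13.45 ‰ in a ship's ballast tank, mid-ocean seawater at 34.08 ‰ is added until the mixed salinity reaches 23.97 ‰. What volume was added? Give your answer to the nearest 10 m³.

5280 m³

Salt balance: 5,073×13.45 + V×34.08 = (5,073+V)×23.97
68,231.85 + 34.08V = 121,599.81 + 23.97V
53,367.96 = 10.11V
V = 5,278.73 m³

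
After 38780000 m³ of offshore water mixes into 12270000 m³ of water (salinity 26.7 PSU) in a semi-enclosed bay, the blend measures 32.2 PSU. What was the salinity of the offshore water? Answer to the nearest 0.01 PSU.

33.94 PSU

Salt balance: 12,270,000×26.7 + 38,780,000×S = 51,050,000×32.2
327,609,000 + 38,780,000·S = 1,643,810,000
S = (1,643,810,000 − 327,609,000) / 38,780,000 = 33.9402 PSU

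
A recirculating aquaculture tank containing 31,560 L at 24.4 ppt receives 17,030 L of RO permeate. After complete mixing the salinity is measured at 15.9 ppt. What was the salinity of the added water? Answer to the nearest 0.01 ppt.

0.15 ppt

Salt balance: 31,560×24.4 + 17,030×S = 48,590×15.9
770,064 + 17,030·S = 772,581
S = (772,581 − 770,064) / 17,030 = 0.1478 ppt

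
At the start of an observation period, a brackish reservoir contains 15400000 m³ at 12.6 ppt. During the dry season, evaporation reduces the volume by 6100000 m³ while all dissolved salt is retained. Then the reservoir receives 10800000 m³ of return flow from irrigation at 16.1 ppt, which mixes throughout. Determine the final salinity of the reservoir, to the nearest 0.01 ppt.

After evaporation: salt = 15,400,000×12.6 = 194,040,000; volume = 15,400,000 − 6,100,000 = 9,300,000 m³
After mixing: salt = 194,040,000 + 10,800,000×16.1 = 367,920,000; volume = 9,300,000 + 10,800,000 = 20,100,000 m³
S = 367,920,000 / 20,100,000 = 18.3045 ppt

18.30 ppt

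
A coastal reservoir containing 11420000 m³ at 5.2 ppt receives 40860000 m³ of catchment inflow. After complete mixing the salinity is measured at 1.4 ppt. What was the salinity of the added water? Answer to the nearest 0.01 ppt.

0.34 ppt

Salt balance: 11,420,000×5.2 + 40,860,000×S = 52,280,000×1.4
59,384,000 + 40,860,000·S = 73,192,000
S = (73,192,000 − 59,384,000) / 40,860,000 = 0.3379 ppt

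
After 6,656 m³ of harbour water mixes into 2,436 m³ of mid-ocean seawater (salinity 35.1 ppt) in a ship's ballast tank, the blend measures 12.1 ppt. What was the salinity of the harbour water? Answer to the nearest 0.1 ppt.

3.7 ppt

Salt balance: 2,436×35.1 + 6,656×S = 9,092×12.1
85,503.6 + 6,656·S = 110,013.2
S = (110,013.2 − 85,503.6) / 6,656 = 3.6823 ppt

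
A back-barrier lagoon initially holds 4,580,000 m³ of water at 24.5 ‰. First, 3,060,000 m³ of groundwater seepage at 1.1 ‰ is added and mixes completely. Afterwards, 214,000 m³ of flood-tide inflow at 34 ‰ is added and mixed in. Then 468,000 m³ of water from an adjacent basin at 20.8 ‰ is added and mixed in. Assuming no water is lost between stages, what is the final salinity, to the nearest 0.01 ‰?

Conserving salt mass:
Initial salt = 4,580,000×24.5 = 112,210,000
After stage 1: salt = 112,210,000 + 3,060,000×1.1 = 115,576,000; volume = 7,640,000 m³; S = 15.128 ‰
After stage 2: salt = 115,576,000 + 214,000×34 = 122,852,000; volume = 7,854,000 m³; S = 15.642 ‰
After stage 3: salt = 122,852,000 + 468,000×20.8 = 132,586,400; volume = 8,322,000 m³
S = 132,586,400 / 8,322,000 = 15.932 ‰

15.93 ‰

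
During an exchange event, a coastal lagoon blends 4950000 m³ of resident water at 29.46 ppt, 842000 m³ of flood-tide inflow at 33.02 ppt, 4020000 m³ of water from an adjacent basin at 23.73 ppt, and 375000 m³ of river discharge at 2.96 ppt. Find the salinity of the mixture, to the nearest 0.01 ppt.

Mass of salt is conserved:
salt = 4,950,000×29.46 + 842,000×33.02 + 4,020,000×23.73 + 375,000×2.96 = 145,827,000 + 27,802,840 + 95,394,600 + 1,110,000 = 270,134,440
volume = 4,950,000 + 842,000 + 4,020,000 + 375,000 = 10,187,000 m³
S = 270,134,440 / 10,187,000 = 26.5176 ppt

26.52 ppt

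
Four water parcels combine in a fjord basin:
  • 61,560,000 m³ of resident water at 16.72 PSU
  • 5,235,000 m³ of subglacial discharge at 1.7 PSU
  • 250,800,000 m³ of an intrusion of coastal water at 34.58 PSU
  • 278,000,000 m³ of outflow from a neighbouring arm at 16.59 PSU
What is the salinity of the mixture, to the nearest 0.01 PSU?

24.05 PSU

Total salt / total volume:
salt = 61,560,000×16.72 + 5,235,000×1.7 + 250,800,000×34.58 + 278,000,000×16.59 = 1,029,283,200 + 8,899,500 + 8,672,664,000 + 4,612,020,000 = 14,322,866,700
volume = 61,560,000 + 5,235,000 + 250,800,000 + 278,000,000 = 595,595,000 m³
S = 14,322,866,700 / 595,595,000 = 24.048 PSU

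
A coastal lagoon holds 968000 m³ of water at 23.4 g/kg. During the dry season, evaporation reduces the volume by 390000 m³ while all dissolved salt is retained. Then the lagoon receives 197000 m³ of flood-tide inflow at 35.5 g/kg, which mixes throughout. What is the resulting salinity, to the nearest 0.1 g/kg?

38.3 g/kg

After evaporation: salt = 968,000×23.4 = 22,651,200; volume = 968,000 − 390,000 = 578,000 m³
After mixing: salt = 22,651,200 + 197,000×35.5 = 29,644,700; volume = 578,000 + 197,000 = 775,000 m³
S = 29,644,700 / 775,000 = 38.2512 g/kg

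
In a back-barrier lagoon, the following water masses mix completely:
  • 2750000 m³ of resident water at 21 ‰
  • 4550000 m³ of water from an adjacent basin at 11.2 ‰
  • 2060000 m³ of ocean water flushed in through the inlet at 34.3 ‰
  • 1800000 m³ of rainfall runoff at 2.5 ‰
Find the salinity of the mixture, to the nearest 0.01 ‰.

Weighted by volume,
salt = 2,750,000×21 + 4,550,000×11.2 + 2,060,000×34.3 + 1,800,000×2.5 = 57,750,000 + 50,960,000 + 70,658,000 + 4,500,000 = 183,868,000
volume = 2,750,000 + 4,550,000 + 2,060,000 + 1,800,000 = 11,160,000 m³
S = 183,868,000 / 11,160,000 = 16.4756 ‰

16.48 ‰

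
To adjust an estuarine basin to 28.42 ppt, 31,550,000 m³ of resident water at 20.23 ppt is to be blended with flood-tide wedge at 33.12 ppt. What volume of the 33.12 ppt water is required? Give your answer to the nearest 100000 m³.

55000000 m³

Salt balance: 31,550,000×20.23 + V×33.12 = (31,550,000+V)×28.42
638,256,500 + 33.12V = 896,651,000 + 28.42V
258,394,500 = 4.7V
V = 54,977,553.19 m³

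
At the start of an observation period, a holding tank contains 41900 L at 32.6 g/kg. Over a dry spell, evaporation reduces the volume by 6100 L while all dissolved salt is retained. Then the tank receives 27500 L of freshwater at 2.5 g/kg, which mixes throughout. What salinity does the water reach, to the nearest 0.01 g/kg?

22.66 g/kg

After evaporation: salt = 41,900×32.6 = 1,365,940; volume = 41,900 − 6,100 = 35,800 L
After mixing: salt = 1,365,940 + 27,500×2.5 = 1,434,690; volume = 35,800 + 27,500 = 63,300 L
S = 1,434,690 / 63,300 = 22.6649 g/kg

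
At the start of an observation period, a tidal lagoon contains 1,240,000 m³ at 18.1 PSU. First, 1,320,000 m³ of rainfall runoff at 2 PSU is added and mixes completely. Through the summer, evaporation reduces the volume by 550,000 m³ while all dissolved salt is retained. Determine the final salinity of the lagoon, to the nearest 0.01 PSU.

After mixing: salt = 1,240,000×18.1 + 1,320,000×2 = 25,084,000; volume = 2,560,000 m³
After evaporation: salt unchanged = 25,084,000; volume = 2,560,000 − 550,000 = 2,010,000 m³
S = 25,084,000 / 2,010,000 = 12.4796 PSU

12.48 PSU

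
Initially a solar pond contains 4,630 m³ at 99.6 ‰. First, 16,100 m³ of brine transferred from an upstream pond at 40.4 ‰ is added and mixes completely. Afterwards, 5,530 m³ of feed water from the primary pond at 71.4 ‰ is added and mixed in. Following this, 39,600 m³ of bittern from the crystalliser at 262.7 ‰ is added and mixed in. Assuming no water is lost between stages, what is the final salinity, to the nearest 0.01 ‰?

Total salt / total volume:
Initial salt = 4,630×99.6 = 461,148
After stage 1: salt = 461,148 + 16,100×40.4 = 1,111,588; volume = 20,730 m³; S = 53.622 ‰
After stage 2: salt = 1,111,588 + 5,530×71.4 = 1,506,430; volume = 26,260 m³; S = 57.366 ‰
After stage 3: salt = 1,506,430 + 39,600×262.7 = 11,909,350; volume = 65,860 m³
S = 11,909,350 / 65,860 = 180.8283 ‰

180.83 ‰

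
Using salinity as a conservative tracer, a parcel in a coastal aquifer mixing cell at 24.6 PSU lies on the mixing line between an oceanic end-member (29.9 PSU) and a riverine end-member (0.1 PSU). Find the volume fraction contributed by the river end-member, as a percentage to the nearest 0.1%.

17.8%

Let f be the freshwater fraction. Salt balance per unit volume:
f×0.1 + (1−f)×29.9 = 24.6
f = (29.9 − 24.6) / (29.9 − 0.1) = 5.3/29.8 = 0.1779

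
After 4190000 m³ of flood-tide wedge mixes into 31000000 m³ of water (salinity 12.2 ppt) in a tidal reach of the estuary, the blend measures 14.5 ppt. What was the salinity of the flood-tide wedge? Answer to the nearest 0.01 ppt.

Salt balance: 31,000,000×12.2 + 4,190,000×S = 35,190,000×14.5
378,200,000 + 4,190,000·S = 510,255,000
S = (510,255,000 − 378,200,000) / 4,190,000 = 31.5167 ppt

31.52 ppt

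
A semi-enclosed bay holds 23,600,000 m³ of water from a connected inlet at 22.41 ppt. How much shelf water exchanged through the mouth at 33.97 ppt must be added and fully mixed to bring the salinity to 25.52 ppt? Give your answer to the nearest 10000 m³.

8690000 m³

Salt balance: 23,600,000×22.41 + V×33.97 = (23,600,000+V)×25.52
528,876,000 + 33.97V = 602,272,000 + 25.52V
73,396,000 = 8.45V
V = 8,685,917.16 m³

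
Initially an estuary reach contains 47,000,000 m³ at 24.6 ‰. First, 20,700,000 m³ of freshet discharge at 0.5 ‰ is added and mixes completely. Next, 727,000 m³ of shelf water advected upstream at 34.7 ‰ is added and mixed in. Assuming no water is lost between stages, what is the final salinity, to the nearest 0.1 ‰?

Conserving salt mass:
Initial salt = 47,000,000×24.6 = 1,156,200,000
After stage 1: salt = 1,156,200,000 + 20,700,000×0.5 = 1,166,550,000; volume = 67,700,000 m³; S = 17.231 ‰
After stage 2: salt = 1,166,550,000 + 727,000×34.7 = 1,191,776,900; volume = 68,427,000 m³
S = 1,191,776,900 / 68,427,000 = 17.4168 ‰

17.4 ‰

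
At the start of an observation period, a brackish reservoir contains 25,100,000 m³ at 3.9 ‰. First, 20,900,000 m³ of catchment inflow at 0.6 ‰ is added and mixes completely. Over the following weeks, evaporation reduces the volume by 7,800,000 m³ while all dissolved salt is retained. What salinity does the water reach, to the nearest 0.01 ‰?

After mixing: salt = 25,100,000×3.9 + 20,900,000×0.6 = 110,430,000; volume = 46,000,000 m³
After evaporation: salt unchanged = 110,430,000; volume = 46,000,000 − 7,800,000 = 38,200,000 m³
S = 110,430,000 / 38,200,000 = 2.8908 ‰

2.89 ‰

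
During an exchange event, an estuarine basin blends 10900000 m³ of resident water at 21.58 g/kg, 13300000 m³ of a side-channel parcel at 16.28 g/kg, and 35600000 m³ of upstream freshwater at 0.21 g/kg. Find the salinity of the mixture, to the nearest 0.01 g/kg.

Weighted by volume,
salt = 10,900,000×21.58 + 13,300,000×16.28 + 35,600,000×0.21 = 235,222,000 + 216,524,000 + 7,476,000 = 459,222,000
volume = 10,900,000 + 13,300,000 + 35,600,000 = 59,800,000 m³
S = 459,222,000 / 59,800,000 = 7.6793 g/kg

7.68 g/kg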